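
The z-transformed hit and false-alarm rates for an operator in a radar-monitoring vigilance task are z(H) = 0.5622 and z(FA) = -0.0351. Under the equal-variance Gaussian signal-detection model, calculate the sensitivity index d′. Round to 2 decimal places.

d′ = 0.60

d' = z(H) − z(FA) = 0.5622 − (-0.0351) = 0.5973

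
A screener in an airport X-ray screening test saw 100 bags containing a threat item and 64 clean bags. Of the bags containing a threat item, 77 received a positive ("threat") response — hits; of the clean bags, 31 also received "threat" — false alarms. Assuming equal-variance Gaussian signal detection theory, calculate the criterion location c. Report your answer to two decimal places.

H = 77/100 = 0.7700
FA = 31/64 = 0.4844
Φ⁻¹(H) = 0.739
Φ⁻¹(FA) = -0.039
c = −½·[z(H) + z(FA)] = −0.5 × (0.739 + (-0.039)) = -0.350
c < 0: the screener has a liberal response bias.

c = -0.35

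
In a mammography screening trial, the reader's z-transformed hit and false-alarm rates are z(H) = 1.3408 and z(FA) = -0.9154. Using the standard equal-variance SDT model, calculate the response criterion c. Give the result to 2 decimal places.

c = -0.21

c = −½·[z(H) + z(FA)] = −½·(1.3408 + (-0.9154)) = -0.2127
c < 0: the reader has a liberal response bias.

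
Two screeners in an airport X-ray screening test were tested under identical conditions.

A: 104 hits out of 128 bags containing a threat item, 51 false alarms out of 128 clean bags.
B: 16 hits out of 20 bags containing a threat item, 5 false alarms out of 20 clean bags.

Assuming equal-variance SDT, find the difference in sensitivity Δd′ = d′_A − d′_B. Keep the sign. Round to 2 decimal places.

Δd′ = -0.37

A: z(0.8125) = 0.887, z(0.3984) = -0.257, d' = 1.144
B: z(0.8000) = 0.842, z(0.2500) = -0.674, d' = 1.516
Δd' = d'_A − d'_B = 1.144 − 1.516 = -0.372
B has the higher sensitivity.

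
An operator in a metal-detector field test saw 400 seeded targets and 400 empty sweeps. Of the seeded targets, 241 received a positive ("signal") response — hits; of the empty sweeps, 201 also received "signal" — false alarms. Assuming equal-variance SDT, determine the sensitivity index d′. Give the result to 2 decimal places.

d′ = 0.25

H = 241/400 = 0.6025
FA = 201/400 = 0.5025
z(H) = z(0.6025) = 0.260
z(FA) = z(0.5025) = 0.006
d' = z(H) − z(FA) = 0.260 − 0.006 = 0.254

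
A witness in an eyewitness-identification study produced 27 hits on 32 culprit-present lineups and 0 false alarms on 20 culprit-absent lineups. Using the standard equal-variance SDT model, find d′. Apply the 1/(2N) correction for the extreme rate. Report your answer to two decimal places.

The false-alarm rate is 0/20 = 0, so apply the 1/(2N) correction: FA → 1/(2·20) = 0.02500.
z(H) = z(0.84375) = 1.010
z(FA) = z(0.02500) = -1.960
d' = 1.010 − (-1.960) = 2.970

d′ = 2.97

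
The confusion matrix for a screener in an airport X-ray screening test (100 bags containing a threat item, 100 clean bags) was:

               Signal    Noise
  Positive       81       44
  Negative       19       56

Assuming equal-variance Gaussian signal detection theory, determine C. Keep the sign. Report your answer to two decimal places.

H = 81/100 = 0.8100
FA = 44/100 = 0.4400
Φ⁻¹(0.8100) = 0.878, Φ⁻¹(0.4400) = -0.151
c = −½·[z(H) + z(FA)] = −0.5 × (0.878 + (-0.151)) = -0.3635
c < 0: the screener has a liberal response bias.

C = -0.36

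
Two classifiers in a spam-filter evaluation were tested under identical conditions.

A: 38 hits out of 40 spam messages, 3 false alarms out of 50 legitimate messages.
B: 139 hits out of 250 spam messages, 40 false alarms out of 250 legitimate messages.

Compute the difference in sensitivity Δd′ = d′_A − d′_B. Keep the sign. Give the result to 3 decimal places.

A: z(0.9500) = 1.6449, z(0.0600) = -1.5548, d' = 3.1997
B: z(0.5560) = 0.1408, z(0.1600) = -0.9945, d' = 1.1353
Δd' = d'_A − d'_B = 3.1997 − 1.1353 = 2.0644
A has the higher sensitivity.

Δd′ = 2.064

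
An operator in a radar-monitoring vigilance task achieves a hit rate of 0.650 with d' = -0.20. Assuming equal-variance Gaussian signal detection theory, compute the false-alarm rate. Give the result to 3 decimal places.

false-alarm rate = 0.721

z(hit rate) = z(0.650) = 0.3853
z(FA) = z(H) − d' = 0.3853 − (-0.20) = 0.5853
false-alarm rate = Φ(0.5853) = 0.7208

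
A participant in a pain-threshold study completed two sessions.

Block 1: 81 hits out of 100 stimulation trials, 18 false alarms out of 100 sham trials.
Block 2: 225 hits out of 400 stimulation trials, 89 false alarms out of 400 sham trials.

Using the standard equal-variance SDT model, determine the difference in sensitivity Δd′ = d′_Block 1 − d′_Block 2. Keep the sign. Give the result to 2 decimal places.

Δd′ = 0.87

Block 1: z(0.8100) = 0.878, z(0.1800) = -0.915, d' = 1.793
Block 2: z(0.5625) = 0.157, z(0.2225) = -0.764, d' = 0.921
Δd' = d'_Block 1 − d'_Block 2 = 1.793 − 0.921 = 0.872
Block 1 has the higher sensitivity.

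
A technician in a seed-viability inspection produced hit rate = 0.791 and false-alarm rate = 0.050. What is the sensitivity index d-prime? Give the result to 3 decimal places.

z(H) = z(0.791) = 0.8099
z(FA) = z(0.050) = -1.6449
d' = z(H) − z(FA) = 0.8099 − (-1.6449) = 2.4548

d-prime = 2.455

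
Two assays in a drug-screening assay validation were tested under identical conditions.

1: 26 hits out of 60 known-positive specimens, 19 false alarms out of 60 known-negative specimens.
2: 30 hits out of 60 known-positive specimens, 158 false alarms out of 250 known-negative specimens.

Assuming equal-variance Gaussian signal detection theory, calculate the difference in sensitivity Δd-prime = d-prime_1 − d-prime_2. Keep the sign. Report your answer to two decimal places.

Δd-prime = 0.65

1: z(0.4333) = -0.168, z(0.3167) = -0.477, d' = 0.309
2: z(0.5000) = 0.000, z(0.6320) = 0.337, d' = -0.337
Δd' = d'_1 − d'_2 = 0.309 − (-0.337) = 0.646
1 has the higher sensitivity.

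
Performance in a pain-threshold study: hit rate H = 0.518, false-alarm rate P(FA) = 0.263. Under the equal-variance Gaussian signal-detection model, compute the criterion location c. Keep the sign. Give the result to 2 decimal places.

c = 0.29

z(H) = 0.045
z(FA) = -0.634
c = −½·[z(H) + z(FA)] = −0.5 × (0.045 + (-0.634)) = 0.2945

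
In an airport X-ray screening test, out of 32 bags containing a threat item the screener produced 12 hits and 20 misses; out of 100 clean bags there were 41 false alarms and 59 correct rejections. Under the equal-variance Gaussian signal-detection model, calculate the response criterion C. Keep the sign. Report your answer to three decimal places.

C = 0.273

H = 12/32 = 0.3750
FA = 41/100 = 0.4100
z(H) = -0.3186
z(FA) = -0.2275
c = −½·[z(H) + z(FA)] = −0.5 × (-0.3186 + (-0.2275)) = 0.27305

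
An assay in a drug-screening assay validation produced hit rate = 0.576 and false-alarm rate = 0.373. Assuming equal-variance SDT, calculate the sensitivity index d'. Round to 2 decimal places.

z(0.576) = 0.192, z(0.373) = -0.324
d' = z(H) − z(FA) = 0.192 − (-0.324) = 0.516

d' = 0.52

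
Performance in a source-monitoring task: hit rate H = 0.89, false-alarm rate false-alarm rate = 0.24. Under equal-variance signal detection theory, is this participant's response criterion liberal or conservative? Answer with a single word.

z(H) = 1.227, z(FA) = -0.706
c = −½·(z(H) + z(FA)) = -0.2605
c < 0 → liberal criterion (biased toward responding “yes”).

liberal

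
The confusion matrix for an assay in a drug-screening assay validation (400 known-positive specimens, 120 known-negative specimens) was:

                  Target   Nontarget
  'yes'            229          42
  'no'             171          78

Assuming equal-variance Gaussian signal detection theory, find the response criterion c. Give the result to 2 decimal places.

H = 229/400 = 0.5725
FA = 42/120 = 0.3500
z(H) = 0.183
z(FA) = -0.385
c = −½·[z(H) + z(FA)] = −0.5 × (0.183 + (-0.385)) = 0.101

c = 0.10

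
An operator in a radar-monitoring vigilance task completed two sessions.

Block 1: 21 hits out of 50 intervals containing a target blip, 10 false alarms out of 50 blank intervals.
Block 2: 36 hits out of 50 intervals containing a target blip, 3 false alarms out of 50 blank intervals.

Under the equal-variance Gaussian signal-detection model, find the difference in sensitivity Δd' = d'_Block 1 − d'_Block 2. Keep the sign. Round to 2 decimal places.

Block 1: z(0.4200) = -0.202, z(0.2000) = -0.842, d' = 0.640
Block 2: z(0.7200) = 0.583, z(0.0600) = -1.555, d' = 2.138
Δd' = d'_Block 1 − d'_Block 2 = 0.640 − 2.138 = -1.498
Block 2 has the higher sensitivity.

Δd' = -1.50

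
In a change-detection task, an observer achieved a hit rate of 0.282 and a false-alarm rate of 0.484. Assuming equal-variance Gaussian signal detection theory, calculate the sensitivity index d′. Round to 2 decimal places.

d′ = -0.54

z(0.282) = -0.5769, z(0.484) = -0.0401
d' = z(H) − z(FA) = -0.5769 − (-0.0401) = -0.5368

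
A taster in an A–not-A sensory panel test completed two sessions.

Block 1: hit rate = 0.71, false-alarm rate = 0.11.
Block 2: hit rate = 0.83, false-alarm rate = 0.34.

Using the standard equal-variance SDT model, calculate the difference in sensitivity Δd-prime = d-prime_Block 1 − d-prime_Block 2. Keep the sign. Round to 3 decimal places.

Δd-prime = 0.413

Block 1: z(0.71) = 0.5534, z(0.11) = -1.2265, d' = 1.7799
Block 2: z(0.83) = 0.9542, z(0.34) = -0.4125, d' = 1.3667
Δd' = d'_Block 1 − d'_Block 2 = 1.7799 − 1.3667 = 0.4132
Block 1 has the higher sensitivity.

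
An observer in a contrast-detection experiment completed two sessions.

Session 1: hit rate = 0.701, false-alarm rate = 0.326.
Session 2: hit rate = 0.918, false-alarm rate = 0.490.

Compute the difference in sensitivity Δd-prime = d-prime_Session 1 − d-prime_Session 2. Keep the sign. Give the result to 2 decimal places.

Session 1: z(0.701) = 0.527, z(0.326) = -0.451, d' = 0.978
Session 2: z(0.918) = 1.392, z(0.490) = -0.025, d' = 1.417
Δd' = d'_Session 1 − d'_Session 2 = 0.978 − 1.417 = -0.439
Session 2 has the higher sensitivity.

Δd-prime = -0.44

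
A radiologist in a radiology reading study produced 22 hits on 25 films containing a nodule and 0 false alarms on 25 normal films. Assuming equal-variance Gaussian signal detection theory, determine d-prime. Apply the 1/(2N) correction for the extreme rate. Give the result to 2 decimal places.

The false-alarm rate is 0/25 = 0, so apply the 1/(2N) correction: FA → 1/(2·25) = 0.02000.
z(H) = z(0.88000) = 1.175
z(FA) = z(0.02000) = -2.054
d' = 1.175 − (-2.054) = 3.229

d-prime = 3.23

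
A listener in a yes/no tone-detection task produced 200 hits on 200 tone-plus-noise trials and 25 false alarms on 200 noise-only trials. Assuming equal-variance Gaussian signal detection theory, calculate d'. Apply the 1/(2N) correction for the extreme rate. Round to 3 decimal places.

The hit rate is 200/200 = 1, so apply the 1/(2N) correction: H → 1 − 1/(2·200) = 0.99750.
z(H) = z(0.99750) = 2.8070
z(FA) = z(0.12500) = -1.1503
d' = 2.8070 − (-1.1503) = 3.9573

d' = 3.957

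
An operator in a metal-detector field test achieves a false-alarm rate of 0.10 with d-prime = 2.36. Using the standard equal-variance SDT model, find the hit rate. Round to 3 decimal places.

z(false-alarm rate) = z(0.10) = -1.2816
z(H) = z(FA) + d' = -1.2816 + 2.36 = 1.0784
hit rate = Φ(1.0784) = 0.8596

hit rate = 0.860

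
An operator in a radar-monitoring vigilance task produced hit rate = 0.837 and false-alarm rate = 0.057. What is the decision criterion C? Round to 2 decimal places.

C = 0.30

Φ⁻¹(H) = Φ⁻¹(0.837) = 0.982
Φ⁻¹(FA) = Φ⁻¹(0.057) = -1.580
c = −½·[z(H) + z(FA)] = −0.5 × (0.982 + (-1.580)) = 0.299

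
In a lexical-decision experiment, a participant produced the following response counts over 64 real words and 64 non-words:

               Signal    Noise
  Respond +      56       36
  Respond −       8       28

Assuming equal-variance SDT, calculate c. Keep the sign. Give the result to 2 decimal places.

H = 56/64 = 0.8750
FA = 36/64 = 0.5625
z(H) = z(0.8750) = 1.1503
z(FA) = z(0.5625) = 0.1573
c = −½·[z(H) + z(FA)] = −0.5 × (1.1503 + 0.1573) = -0.6538
c < 0: the participant has a liberal response bias.

c = -0.65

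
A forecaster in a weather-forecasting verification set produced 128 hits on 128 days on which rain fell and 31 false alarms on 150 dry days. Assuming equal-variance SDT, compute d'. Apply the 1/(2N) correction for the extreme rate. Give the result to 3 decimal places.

The hit rate is 128/128 = 1, so apply the 1/(2N) correction: H → 1 − 1/(2·128) = 0.99609.
z(H) = z(0.99609) = 2.6597
z(FA) = z(0.20667) = -0.8180
d' = 2.6597 − (-0.8180) = 3.4777

d' = 3.478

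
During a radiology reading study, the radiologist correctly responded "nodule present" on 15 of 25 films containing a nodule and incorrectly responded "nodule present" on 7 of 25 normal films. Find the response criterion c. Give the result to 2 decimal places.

c = 0.16

H = 15/25 = 0.6000
FA = 7/25 = 0.2800
z(0.6000) = 0.2533, z(0.2800) = -0.5828
c = −½·[z(H) + z(FA)] = −0.5 × (0.2533 + (-0.5828)) = 0.16475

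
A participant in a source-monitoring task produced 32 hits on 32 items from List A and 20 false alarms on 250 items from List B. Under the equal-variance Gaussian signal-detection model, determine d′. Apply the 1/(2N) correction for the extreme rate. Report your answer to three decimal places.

The hit rate is 32/32 = 1, so apply the 1/(2N) correction: H → 1 − 1/(2·32) = 0.98438.
z(H) = z(0.98438) = 2.1540
z(FA) = z(0.08000) = -1.4051
d' = 2.1540 − (-1.4051) = 3.5591

d′ = 3.559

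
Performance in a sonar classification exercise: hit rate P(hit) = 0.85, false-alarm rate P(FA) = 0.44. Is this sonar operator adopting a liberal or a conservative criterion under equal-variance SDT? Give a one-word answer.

z(H) = 1.036, z(FA) = -0.151
c = −½·(z(H) + z(FA)) = -0.4425
c < 0 → liberal criterion (biased toward responding “yes”).

liberal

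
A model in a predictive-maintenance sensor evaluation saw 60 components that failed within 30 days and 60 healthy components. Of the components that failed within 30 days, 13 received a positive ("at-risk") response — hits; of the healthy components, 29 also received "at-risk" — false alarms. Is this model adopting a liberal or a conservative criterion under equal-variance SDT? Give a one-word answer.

z(H) = -0.784, z(FA) = -0.042
c = −½·(z(H) + z(FA)) = 0.413
c > 0 → conservative criterion (biased toward responding “no”).

conservative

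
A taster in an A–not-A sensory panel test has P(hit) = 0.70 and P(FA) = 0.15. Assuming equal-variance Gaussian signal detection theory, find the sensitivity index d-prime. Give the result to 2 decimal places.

Φ⁻¹(H) = Φ⁻¹(0.70) = 0.524
Φ⁻¹(FA) = Φ⁻¹(0.15) = -1.036
d' = z(H) − z(FA) = 0.524 − (-1.036) = 1.560

d-prime = 1.56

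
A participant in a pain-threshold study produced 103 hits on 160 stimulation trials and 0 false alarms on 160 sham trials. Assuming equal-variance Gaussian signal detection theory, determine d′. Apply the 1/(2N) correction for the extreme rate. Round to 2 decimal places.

The false-alarm rate is 0/160 = 0, so apply the 1/(2N) correction: FA → 1/(2·160) = 0.00313.
z(H) = z(0.64375) = 0.369
z(FA) = z(0.00313) = -2.734
d' = 0.369 − (-2.734) = 3.103

d′ = 3.10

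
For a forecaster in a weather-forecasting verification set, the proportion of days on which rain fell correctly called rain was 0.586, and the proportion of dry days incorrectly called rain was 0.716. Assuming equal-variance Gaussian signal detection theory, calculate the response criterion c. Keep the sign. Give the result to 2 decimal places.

c = -0.39

z(H) = z(0.586) = 0.2173
z(FA) = z(0.716) = 0.5710
c = −½·[z(H) + z(FA)] = −0.5 × (0.2173 + 0.5710) = -0.39415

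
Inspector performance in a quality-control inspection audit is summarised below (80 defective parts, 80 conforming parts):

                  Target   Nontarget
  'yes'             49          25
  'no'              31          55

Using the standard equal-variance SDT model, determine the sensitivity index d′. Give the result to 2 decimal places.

H = 49/80 = 0.6125
FA = 25/80 = 0.3125
z(H) = z(0.6125) = 0.2858
z(FA) = z(0.3125) = -0.4888
d' = z(H) − z(FA) = 0.2858 − (-0.4888) = 0.7746

d′ = 0.77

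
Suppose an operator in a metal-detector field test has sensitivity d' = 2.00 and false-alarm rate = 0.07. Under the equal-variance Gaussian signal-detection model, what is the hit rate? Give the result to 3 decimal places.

z(false-alarm rate) = z(0.07) = -1.4758
z(H) = z(FA) + d' = -1.4758 + 2.00 = 0.5242
hit rate = Φ(0.5242) = 0.6999

hit rate = 0.700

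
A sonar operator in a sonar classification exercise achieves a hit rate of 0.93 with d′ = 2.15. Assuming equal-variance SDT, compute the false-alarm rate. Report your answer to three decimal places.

z(hit rate) = z(0.93) = 1.4758
z(FA) = z(H) − d' = 1.4758 − 2.15 = -0.6742
false-alarm rate = Φ(-0.6742) = 0.2501

false-alarm rate = 0.250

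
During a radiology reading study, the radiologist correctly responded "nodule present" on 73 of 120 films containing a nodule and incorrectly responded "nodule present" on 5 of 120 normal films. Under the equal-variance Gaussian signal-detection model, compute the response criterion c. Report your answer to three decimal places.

c = 0.728

H = 73/120 = 0.6083
FA = 5/120 = 0.0417
Φ⁻¹(H) = Φ⁻¹(0.6083) = 0.2749
Φ⁻¹(FA) = Φ⁻¹(0.0417) = -1.7313
c = −½·[z(H) + z(FA)] = −0.5 × (0.2749 + (-1.7313)) = 0.7282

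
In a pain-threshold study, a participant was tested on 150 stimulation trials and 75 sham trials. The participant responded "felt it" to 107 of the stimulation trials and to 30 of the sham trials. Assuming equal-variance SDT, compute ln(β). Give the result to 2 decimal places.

H = 107/150 = 0.7133
FA = 30/75 = 0.4000
Φ⁻¹(H) = 0.563
Φ⁻¹(FA) = -0.253
ln β = −½·[z(H)² − z(FA)²] = −0.5 × (0.317 − 0.064) = -0.1265

ln β = -0.13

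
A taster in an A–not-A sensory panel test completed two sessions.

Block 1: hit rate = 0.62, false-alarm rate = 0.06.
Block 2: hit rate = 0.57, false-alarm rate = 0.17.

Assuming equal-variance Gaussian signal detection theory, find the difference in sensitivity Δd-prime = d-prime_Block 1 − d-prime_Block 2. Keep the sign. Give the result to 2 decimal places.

Block 1: z(0.62) = 0.305, z(0.06) = -1.555, d' = 1.860
Block 2: z(0.57) = 0.176, z(0.17) = -0.954, d' = 1.130
Δd' = d'_Block 1 − d'_Block 2 = 1.860 − 1.130 = 0.730
Block 1 has the higher sensitivity.

Δd-prime = 0.73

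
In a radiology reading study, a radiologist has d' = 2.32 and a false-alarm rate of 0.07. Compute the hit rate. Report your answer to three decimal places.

hit rate = 0.801

z(false-alarm rate) = z(0.07) = -1.4758
z(H) = z(FA) + d' = -1.4758 + 2.32 = 0.8442
hit rate = Φ(0.8442) = 0.8007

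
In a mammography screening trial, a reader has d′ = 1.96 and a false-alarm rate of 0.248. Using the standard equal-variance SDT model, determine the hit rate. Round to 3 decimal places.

z(false-alarm rate) = z(0.248) = -0.6808
z(H) = z(FA) + d' = -0.6808 + 1.96 = 1.2792
hit rate = Φ(1.2792) = 0.8996

hit rate = 0.900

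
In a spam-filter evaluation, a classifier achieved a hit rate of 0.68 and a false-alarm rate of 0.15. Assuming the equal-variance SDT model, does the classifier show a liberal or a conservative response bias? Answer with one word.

z(H) = 0.468, z(FA) = -1.036
c = −½·(z(H) + z(FA)) = 0.284
c > 0 → conservative criterion (biased toward responding “no”).

conservative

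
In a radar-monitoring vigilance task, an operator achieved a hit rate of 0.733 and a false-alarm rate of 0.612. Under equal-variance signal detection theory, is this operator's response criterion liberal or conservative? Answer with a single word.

z(H) = 0.622, z(FA) = 0.285
c = −½·(z(H) + z(FA)) = -0.4535
c < 0 → liberal criterion (biased toward responding “yes”).

liberal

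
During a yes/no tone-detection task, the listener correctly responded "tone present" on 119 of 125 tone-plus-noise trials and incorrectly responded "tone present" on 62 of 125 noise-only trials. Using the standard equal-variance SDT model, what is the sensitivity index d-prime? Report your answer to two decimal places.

H = 119/125 = 0.9520
FA = 62/125 = 0.4960
z(0.9520) = 1.6646, z(0.4960) = -0.0100
d' = z(H) − z(FA) = 1.6646 − (-0.0100) = 1.6746

d-prime = 1.67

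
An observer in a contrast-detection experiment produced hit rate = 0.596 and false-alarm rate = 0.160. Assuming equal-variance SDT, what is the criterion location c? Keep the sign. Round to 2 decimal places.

z(H) = 0.243
z(FA) = -0.994
c = −½·[z(H) + z(FA)] = −0.5 × (0.243 + (-0.994)) = 0.3755

c = 0.38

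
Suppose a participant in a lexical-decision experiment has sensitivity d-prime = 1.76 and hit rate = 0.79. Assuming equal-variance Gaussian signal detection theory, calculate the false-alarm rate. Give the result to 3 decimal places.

z(hit rate) = z(0.79) = 0.8064
z(FA) = z(H) − d' = 0.8064 − 1.76 = -0.9536
false-alarm rate = Φ(-0.9536) = 0.1701

false-alarm rate = 0.170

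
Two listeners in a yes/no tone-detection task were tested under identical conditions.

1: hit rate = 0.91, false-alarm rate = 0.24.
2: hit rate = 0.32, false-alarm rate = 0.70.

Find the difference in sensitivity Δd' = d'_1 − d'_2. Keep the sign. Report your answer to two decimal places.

Δd' = 3.04

1: z(0.91) = 1.341, z(0.24) = -0.706, d' = 2.047
2: z(0.32) = -0.468, z(0.70) = 0.524, d' = -0.992
Δd' = d'_1 − d'_2 = 2.047 − (-0.992) = 3.039
1 has the higher sensitivity.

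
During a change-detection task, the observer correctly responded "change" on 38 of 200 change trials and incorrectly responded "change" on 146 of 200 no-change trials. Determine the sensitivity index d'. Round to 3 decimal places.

H = 38/200 = 0.1900
FA = 146/200 = 0.7300
z(0.1900) = -0.8779, z(0.7300) = 0.6128
d' = z(H) − z(FA) = -0.8779 − 0.6128 = -1.4907

d' = -1.491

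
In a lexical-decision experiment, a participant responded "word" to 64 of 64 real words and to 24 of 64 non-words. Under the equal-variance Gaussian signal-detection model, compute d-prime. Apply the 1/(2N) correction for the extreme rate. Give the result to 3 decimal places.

d-prime = 2.736

The hit rate is 64/64 = 1, so apply the 1/(2N) correction: H → 1 − 1/(2·64) = 0.99219.
z(H) = z(0.99219) = 2.4177
z(FA) = z(0.37500) = -0.3186
d' = 2.4177 − (-0.3186) = 2.7363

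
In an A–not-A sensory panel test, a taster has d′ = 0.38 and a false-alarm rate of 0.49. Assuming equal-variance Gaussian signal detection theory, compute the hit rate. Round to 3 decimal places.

hit rate = 0.639

z(false-alarm rate) = z(0.49) = -0.0251
z(H) = z(FA) + d' = -0.0251 + 0.38 = 0.3549
hit rate = Φ(0.3549) = 0.6387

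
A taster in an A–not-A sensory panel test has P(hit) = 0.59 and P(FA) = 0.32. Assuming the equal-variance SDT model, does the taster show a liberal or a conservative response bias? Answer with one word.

z(H) = 0.228, z(FA) = -0.468
c = −½·(z(H) + z(FA)) = 0.120
c > 0 → conservative criterion (biased toward responding “no”).

conservative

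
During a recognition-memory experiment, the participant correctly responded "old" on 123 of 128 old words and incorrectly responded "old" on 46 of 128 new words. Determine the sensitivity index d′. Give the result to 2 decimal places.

H = 123/128 = 0.9609
FA = 46/128 = 0.3594
z(H) = 1.7612
z(FA) = -0.3601
d' = z(H) − z(FA) = 1.7612 − (-0.3601) = 2.1213

d′ = 2.12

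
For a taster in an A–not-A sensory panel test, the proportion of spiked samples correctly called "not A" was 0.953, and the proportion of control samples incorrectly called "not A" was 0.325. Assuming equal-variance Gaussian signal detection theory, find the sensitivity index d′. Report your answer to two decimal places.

z(0.953) = 1.675, z(0.325) = -0.454
d' = z(H) − z(FA) = 1.675 − (-0.454) = 2.129

d′ = 2.13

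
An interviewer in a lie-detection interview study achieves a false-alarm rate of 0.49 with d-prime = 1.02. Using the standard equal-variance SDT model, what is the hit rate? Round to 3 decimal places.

z(false-alarm rate) = z(0.49) = -0.0251
z(H) = z(FA) + d' = -0.0251 + 1.02 = 0.9949
hit rate = Φ(0.9949) = 0.8401

hit rate = 0.840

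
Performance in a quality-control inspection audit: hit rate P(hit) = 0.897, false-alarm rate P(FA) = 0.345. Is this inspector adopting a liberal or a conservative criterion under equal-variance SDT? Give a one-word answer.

z(H) = 1.265, z(FA) = -0.399
c = −½·(z(H) + z(FA)) = -0.433
c < 0 → liberal criterion (biased toward responding “yes”).

liberal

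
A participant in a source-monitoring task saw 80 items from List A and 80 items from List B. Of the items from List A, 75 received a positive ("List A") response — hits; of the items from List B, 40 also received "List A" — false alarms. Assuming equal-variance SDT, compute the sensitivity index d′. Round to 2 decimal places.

H = 75/80 = 0.9375
FA = 40/80 = 0.5000
z(H) = z(0.9375) = 1.5341
z(FA) = z(0.5000) = 0.0000
d' = z(H) − z(FA) = 1.5341 − 0.0000 = 1.5341

d′ = 1.53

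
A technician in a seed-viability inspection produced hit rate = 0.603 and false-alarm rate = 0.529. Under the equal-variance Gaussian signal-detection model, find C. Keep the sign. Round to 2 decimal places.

C = -0.17

Φ⁻¹(H) = 0.2611
Φ⁻¹(FA) = 0.0728
c = −½·[z(H) + z(FA)] = −0.5 × (0.2611 + 0.0728) = -0.16695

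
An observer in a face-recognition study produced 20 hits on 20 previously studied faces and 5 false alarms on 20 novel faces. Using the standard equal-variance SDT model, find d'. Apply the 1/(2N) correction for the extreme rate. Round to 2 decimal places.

The hit rate is 20/20 = 1, so apply the 1/(2N) correction: H → 1 − 1/(2·20) = 0.97500.
z(H) = z(0.97500) = 1.960
z(FA) = z(0.25000) = -0.674
d' = 1.960 − (-0.674) = 2.634

d' = 2.63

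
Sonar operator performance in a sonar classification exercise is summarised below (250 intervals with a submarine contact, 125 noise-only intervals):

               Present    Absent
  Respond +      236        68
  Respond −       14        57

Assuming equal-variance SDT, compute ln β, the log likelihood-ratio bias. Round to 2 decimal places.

H = 236/250 = 0.9440
FA = 68/125 = 0.5440
Φ⁻¹(H) = Φ⁻¹(0.9440) = 1.589
Φ⁻¹(FA) = Φ⁻¹(0.5440) = 0.111
ln β = −½·[z(H)² − z(FA)²] = −0.5 × (2.525 − 0.012) = -1.2565

ln β = -1.26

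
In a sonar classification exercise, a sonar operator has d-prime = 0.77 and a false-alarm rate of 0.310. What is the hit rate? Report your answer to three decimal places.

z(false-alarm rate) = z(0.310) = -0.4959
z(H) = z(FA) + d' = -0.4959 + 0.77 = 0.2741
hit rate = Φ(0.2741) = 0.6080

hit rate = 0.608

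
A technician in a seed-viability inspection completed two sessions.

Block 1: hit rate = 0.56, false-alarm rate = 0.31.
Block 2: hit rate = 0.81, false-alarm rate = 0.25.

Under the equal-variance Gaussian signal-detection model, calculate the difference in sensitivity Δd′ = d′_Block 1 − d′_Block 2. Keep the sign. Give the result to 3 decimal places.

Block 1: z(0.56) = 0.1510, z(0.31) = -0.4959, d' = 0.6469
Block 2: z(0.81) = 0.8779, z(0.25) = -0.6745, d' = 1.5524
Δd' = d'_Block 1 − d'_Block 2 = 0.6469 − 1.5524 = -0.9055
Block 2 has the higher sensitivity.

Δd′ = -0.906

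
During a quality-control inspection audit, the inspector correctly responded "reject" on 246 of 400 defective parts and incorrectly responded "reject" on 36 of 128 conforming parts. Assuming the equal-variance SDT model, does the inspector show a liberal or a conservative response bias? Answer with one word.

z(H) = 0.292, z(FA) = -0.579
c = −½·(z(H) + z(FA)) = 0.1435
c > 0 → conservative criterion (biased toward responding “no”).

conservative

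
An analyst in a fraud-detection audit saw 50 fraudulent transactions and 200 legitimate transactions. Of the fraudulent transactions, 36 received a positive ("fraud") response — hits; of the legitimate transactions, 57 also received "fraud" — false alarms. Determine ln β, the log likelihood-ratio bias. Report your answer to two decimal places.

H = 36/50 = 0.7200
FA = 57/200 = 0.2850
z(0.7200) = 0.583, z(0.2850) = -0.568
ln β = −½·[z(H)² − z(FA)²] = −0.5 × (0.340 − 0.323) = -0.0085

ln β = -0.01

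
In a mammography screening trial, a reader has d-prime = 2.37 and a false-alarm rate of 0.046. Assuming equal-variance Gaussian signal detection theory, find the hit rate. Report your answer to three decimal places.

z(false-alarm rate) = z(0.046) = -1.6849
z(H) = z(FA) + d' = -1.6849 + 2.37 = 0.6851
hit rate = Φ(0.6851) = 0.7534

hit rate = 0.753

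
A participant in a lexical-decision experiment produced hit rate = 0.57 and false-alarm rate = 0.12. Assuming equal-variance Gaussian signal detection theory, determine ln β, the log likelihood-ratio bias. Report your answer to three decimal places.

z(H) = 0.1764
z(FA) = -1.1750
ln β = −½·[z(H)² − z(FA)²] = −0.5 × (0.0311 − 1.3806) = 0.67475

ln β = 0.675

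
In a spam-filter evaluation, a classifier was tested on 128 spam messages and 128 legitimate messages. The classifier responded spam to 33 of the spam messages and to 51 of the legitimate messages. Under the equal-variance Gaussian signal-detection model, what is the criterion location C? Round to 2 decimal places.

C = 0.45

H = 33/128 = 0.2578
FA = 51/128 = 0.3984
z(H) = -0.6501
z(FA) = -0.2575
c = −½·[z(H) + z(FA)] = −0.5 × (-0.6501 + (-0.2575)) = 0.4538
c > 0: the classifier has a conservative response bias.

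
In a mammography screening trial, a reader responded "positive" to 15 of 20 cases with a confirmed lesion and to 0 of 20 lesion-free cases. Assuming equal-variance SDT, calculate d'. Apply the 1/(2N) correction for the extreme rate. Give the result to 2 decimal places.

d' = 2.63

The false-alarm rate is 0/20 = 0, so apply the 1/(2N) correction: FA → 1/(2·20) = 0.02500.
z(H) = z(0.75000) = 0.674
z(FA) = z(0.02500) = -1.960
d' = 0.674 − (-1.960) = 2.634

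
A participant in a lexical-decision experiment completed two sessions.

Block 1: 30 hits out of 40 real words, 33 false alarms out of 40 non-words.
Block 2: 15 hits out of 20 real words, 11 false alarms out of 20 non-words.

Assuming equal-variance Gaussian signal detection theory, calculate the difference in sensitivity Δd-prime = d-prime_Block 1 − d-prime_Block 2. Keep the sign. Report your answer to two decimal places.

Δd-prime = -0.81

Block 1: z(0.7500) = 0.674, z(0.8250) = 0.935, d' = -0.261
Block 2: z(0.7500) = 0.674, z(0.5500) = 0.126, d' = 0.548
Δd' = d'_Block 1 − d'_Block 2 = -0.261 − 0.548 = -0.809
Block 2 has the higher sensitivity.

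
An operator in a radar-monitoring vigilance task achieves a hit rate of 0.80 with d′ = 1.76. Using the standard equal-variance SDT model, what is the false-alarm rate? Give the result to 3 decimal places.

false-alarm rate = 0.179

z(hit rate) = z(0.80) = 0.8416
z(FA) = z(H) − d' = 0.8416 − 1.76 = -0.9184
false-alarm rate = Φ(-0.9184) = 0.1792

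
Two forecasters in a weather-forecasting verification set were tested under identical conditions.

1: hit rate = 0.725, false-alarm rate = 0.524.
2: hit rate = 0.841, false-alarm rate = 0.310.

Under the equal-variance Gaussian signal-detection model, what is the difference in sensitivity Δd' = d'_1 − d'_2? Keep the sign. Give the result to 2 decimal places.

Δd' = -0.96

1: z(0.725) = 0.598, z(0.524) = 0.060, d' = 0.538
2: z(0.841) = 0.999, z(0.310) = -0.496, d' = 1.495
Δd' = d'_1 − d'_2 = 0.538 − 1.495 = -0.957
2 has the higher sensitivity.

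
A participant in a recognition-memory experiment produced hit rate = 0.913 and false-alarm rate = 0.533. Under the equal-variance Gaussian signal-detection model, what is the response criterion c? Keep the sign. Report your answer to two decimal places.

c = -0.72

Φ⁻¹(0.913) = 1.359, Φ⁻¹(0.533) = 0.083
c = −½·[z(H) + z(FA)] = −0.5 × (1.359 + 0.083) = -0.721
c < 0: the participant has a liberal response bias.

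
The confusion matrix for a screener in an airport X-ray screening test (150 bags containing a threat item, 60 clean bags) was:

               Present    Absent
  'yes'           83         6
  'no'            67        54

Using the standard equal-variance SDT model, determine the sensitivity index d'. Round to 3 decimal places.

d' = 1.416

H = 83/150 = 0.5533
FA = 6/60 = 0.1000
z(0.5533) = 0.1340, z(0.1000) = -1.2816
d' = z(H) − z(FA) = 0.1340 − (-1.2816) = 1.4156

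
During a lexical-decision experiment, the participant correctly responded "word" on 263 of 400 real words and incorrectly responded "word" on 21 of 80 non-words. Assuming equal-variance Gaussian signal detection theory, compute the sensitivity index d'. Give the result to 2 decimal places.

d' = 1.04

H = 263/400 = 0.6575
FA = 21/80 = 0.2625
z(0.6575) = 0.406, z(0.2625) = -0.636
d' = z(H) − z(FA) = 0.406 − (-0.636) = 1.042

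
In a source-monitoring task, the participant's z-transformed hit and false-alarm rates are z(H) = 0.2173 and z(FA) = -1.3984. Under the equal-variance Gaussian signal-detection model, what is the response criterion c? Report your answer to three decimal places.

c = −½·[z(H) + z(FA)] = −½·(0.2173 + (-1.3984)) = 0.59055

c = 0.591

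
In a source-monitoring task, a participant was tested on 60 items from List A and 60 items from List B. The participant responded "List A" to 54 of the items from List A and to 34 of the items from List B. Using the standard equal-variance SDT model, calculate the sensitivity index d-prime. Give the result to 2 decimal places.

d-prime = 1.11

H = 54/60 = 0.9000
FA = 34/60 = 0.5667
Φ⁻¹(H) = Φ⁻¹(0.9000) = 1.282
Φ⁻¹(FA) = Φ⁻¹(0.5667) = 0.168
d' = z(H) − z(FA) = 1.282 − 0.168 = 1.114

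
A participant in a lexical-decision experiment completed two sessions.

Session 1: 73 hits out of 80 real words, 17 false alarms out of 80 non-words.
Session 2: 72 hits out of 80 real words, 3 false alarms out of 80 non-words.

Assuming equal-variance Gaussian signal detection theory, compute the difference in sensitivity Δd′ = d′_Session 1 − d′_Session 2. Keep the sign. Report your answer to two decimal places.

Δd′ = -0.91

Session 1: z(0.9125) = 1.356, z(0.2125) = -0.798, d' = 2.154
Session 2: z(0.9000) = 1.282, z(0.0375) = -1.780, d' = 3.062
Δd' = d'_Session 1 − d'_Session 2 = 2.154 − 3.062 = -0.908
Session 2 has the higher sensitivity.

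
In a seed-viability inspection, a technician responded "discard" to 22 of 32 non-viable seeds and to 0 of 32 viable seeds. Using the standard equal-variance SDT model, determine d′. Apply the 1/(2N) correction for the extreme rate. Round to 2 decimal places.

d′ = 2.64

The false-alarm rate is 0/32 = 0, so apply the 1/(2N) correction: FA → 1/(2·32) = 0.01562.
z(H) = z(0.68750) = 0.489
z(FA) = z(0.01562) = -2.154
d' = 0.489 − (-2.154) = 2.643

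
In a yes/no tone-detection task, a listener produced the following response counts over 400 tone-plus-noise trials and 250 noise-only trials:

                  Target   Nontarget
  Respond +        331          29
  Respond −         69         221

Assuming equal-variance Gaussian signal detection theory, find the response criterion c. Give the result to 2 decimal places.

H = 331/400 = 0.8275
FA = 29/250 = 0.1160
Φ⁻¹(0.8275) = 0.944, Φ⁻¹(0.1160) = -1.195
c = −½·[z(H) + z(FA)] = −0.5 × (0.944 + (-1.195)) = 0.1255

c = 0.13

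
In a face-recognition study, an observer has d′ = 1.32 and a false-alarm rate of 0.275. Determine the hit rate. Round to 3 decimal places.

hit rate = 0.765

z(false-alarm rate) = z(0.275) = -0.5978
z(H) = z(FA) + d' = -0.5978 + 1.32 = 0.7222
hit rate = Φ(0.7222) = 0.7649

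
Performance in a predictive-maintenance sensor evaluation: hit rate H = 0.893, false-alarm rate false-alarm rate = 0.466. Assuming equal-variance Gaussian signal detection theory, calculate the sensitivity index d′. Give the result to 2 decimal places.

d′ = 1.33

z(H) = z(0.893) = 1.243
z(FA) = z(0.466) = -0.085
d' = z(H) − z(FA) = 1.243 − (-0.085) = 1.328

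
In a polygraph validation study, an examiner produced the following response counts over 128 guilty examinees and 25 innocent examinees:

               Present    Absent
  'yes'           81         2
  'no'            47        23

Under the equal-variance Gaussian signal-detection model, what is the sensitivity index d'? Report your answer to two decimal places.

d' = 1.74

H = 81/128 = 0.6328
FA = 2/25 = 0.0800
z(H) = 0.339
z(FA) = -1.405
d' = z(H) − z(FA) = 0.339 − (-1.405) = 1.744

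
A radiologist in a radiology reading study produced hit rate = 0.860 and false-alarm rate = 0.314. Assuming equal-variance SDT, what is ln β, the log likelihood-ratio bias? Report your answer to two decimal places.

ln β = -0.47

z(0.860) = 1.080, z(0.314) = -0.485
ln β = −½·[z(H)² − z(FA)²] = −0.5 × (1.166 − 0.235) = -0.4655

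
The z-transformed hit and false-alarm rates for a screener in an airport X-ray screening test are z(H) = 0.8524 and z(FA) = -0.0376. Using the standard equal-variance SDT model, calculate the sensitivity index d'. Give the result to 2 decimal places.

d' = z(H) − z(FA) = 0.8524 − (-0.0376) = 0.8900

d' = 0.89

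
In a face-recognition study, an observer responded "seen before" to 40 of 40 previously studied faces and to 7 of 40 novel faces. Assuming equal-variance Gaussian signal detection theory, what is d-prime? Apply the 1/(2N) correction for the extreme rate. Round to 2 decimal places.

d-prime = 3.18

The hit rate is 40/40 = 1, so apply the 1/(2N) correction: H → 1 − 1/(2·40) = 0.98750.
z(H) = z(0.98750) = 2.241
z(FA) = z(0.17500) = -0.935
d' = 2.241 − (-0.935) = 3.176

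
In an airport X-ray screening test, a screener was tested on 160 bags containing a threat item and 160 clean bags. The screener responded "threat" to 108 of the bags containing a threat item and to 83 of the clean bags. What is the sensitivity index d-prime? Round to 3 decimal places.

H = 108/160 = 0.6750
FA = 83/160 = 0.5188
z(H) = 0.4538
z(FA) = 0.0471
d' = z(H) − z(FA) = 0.4538 − 0.0471 = 0.4067

d-prime = 0.407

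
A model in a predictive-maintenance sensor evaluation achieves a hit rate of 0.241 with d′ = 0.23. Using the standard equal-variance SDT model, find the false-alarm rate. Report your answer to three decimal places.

false-alarm rate = 0.175

z(hit rate) = z(0.241) = -0.7031
z(FA) = z(H) − d' = -0.7031 − 0.23 = -0.9331
false-alarm rate = Φ(-0.9331) = 0.1754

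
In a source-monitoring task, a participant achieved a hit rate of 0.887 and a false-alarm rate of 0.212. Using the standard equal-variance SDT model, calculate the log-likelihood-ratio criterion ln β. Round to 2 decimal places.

z(H) = z(0.887) = 1.211
z(FA) = z(0.212) = -0.800
ln β = −½·[z(H)² − z(FA)²] = −0.5 × (1.467 − 0.640) = -0.4135

ln β = -0.41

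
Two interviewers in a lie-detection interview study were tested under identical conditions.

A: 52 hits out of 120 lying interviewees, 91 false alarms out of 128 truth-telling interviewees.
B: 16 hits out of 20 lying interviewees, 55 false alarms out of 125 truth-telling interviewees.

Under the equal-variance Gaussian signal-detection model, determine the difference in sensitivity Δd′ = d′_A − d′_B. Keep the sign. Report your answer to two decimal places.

Δd′ = -1.72

A: z(0.4333) = -0.168, z(0.7109) = 0.556, d' = -0.724
B: z(0.8000) = 0.842, z(0.4400) = -0.151, d' = 0.993
Δd' = d'_A − d'_B = -0.724 − 0.993 = -1.717
B has the higher sensitivity.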